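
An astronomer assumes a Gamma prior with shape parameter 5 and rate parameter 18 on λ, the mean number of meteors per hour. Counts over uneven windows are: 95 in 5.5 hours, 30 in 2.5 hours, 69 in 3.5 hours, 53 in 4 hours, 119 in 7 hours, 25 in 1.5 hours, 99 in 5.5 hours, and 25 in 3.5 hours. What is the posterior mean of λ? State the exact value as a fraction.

Total count: 95 + 30 + 69 + 53 + 119 + 25 + 99 + 25 = 515.
Total exposure: 5.5 + 2.5 + 3.5 + 4 + 7 + 1.5 + 5.5 + 3.5 = 33 hours.
Posterior: α' = 5 + 515 = 520, β' = 18 + 33 = 51.
Posterior mean = α'/β' = 520/51.

520/51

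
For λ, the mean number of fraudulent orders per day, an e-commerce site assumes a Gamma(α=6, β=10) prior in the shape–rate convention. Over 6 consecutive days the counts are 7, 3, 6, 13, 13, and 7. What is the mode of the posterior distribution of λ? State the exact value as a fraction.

27/8

Total count: 7 + 3 + 6 + 13 + 13 + 7 = 49.
Total exposure: 6 days.
Gamma(α, β) with Poisson data over total exposure Σt gives posterior Gamma(α+Σx, β+Σt) = Gamma(55, 16).
Posterior mode = (α'−1)/β' = 54/16 = 27/8.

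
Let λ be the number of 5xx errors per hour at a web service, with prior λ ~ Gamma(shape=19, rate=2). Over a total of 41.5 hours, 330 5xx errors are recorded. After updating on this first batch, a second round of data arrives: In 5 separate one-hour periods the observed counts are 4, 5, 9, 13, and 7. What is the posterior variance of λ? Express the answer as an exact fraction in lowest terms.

1548/9409

Total count 330 over total exposure 41.5 hours.
After the first batch: Gamma(19 + 330, 2 + 41.5) = Gamma(349, 87/2).
Total count: 4 + 5 + 9 + 13 + 7 = 38.
Total exposure: 5 hours.
After the second batch: Gamma(349 + 38, 87/2 + 5) = Gamma(387, 97/2).
Posterior variance = α'/β'² = 387/(9409/4) = 1548/9409.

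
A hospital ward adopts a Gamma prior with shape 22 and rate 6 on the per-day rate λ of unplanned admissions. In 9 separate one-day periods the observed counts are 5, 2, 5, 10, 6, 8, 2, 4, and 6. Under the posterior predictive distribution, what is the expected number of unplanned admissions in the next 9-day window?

Total count: 5 + 2 + 5 + 10 + 6 + 8 + 2 + 4 + 6 = 48.
Total exposure: 9 days.
The Gamma prior is conjugate for the Poisson rate, so λ | data ~ Gamma(22+48, 6+9) = Gamma(70, 15).
Predictive mean over a 9-day window = T·E[λ|data] = 9·70/15 = 42.

42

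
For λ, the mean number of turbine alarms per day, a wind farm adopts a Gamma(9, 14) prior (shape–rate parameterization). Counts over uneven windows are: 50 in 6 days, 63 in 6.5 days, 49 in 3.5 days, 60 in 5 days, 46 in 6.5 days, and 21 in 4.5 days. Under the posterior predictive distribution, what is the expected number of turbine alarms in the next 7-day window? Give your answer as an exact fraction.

1043/23

Total count: 50 + 63 + 49 + 60 + 46 + 21 = 289.
Total exposure: 6 + 6.5 + 3.5 + 5 + 6.5 + 4.5 = 32 days.
Conjugate update: add total count to the shape and total exposure to the rate, giving Gamma(298, 46).
Predictive mean over a 7-day window = T·E[λ|data] = 7·298/46 = 1043/23.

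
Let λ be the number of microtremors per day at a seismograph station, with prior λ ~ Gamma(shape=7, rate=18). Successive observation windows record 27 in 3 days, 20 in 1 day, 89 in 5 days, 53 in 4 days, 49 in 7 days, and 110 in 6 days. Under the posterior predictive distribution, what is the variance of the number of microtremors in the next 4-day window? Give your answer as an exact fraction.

4260/121

Total count: 27 + 20 + 89 + 53 + 49 + 110 = 348.
Total exposure: 3 + 1 + 5 + 4 + 7 + 6 = 26 days.
Gamma(α, β) with Poisson data over total exposure Σt gives posterior Gamma(α+Σx, β+Σt) = Gamma(355, 44).
The posterior predictive for a window of length T is Negative Binomial with variance T·α'·(β'+T)/β'² = 4·355·48/1936 = 4260/121.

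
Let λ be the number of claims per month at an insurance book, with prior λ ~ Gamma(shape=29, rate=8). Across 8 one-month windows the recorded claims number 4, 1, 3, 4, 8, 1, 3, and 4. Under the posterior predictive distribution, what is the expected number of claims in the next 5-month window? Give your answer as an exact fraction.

Total count: 4 + 1 + 3 + 4 + 8 + 1 + 3 + 4 = 28.
Total exposure: 8 months.
Posterior: α' = 29 + 28 = 57, β' = 8 + 8 = 16.
Predictive mean over a 5-month window = T·E[λ|data] = 5·57/16 = 285/16.

285/16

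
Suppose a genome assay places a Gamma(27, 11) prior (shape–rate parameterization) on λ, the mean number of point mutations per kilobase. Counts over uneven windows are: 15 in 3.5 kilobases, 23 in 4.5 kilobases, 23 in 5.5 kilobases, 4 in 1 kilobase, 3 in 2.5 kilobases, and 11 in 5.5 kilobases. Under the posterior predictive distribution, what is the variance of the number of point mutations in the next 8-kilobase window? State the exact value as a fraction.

Total count: 15 + 23 + 23 + 4 + 3 + 11 = 79.
Total exposure: 3.5 + 4.5 + 5.5 + 1 + 2.5 + 5.5 = 22.5 kilobases.
By Gamma–Poisson conjugacy, the posterior is Gamma(α + Σx, β + Σt) = Gamma(27 + 79, 11 + 22.5) = Gamma(106, 67/2).
The posterior predictive for a window of length T is Negative Binomial with variance T·α'·(β'+T)/β'² = 8·106·(83/2)/(4489/4) = 140768/4489.

140768/4489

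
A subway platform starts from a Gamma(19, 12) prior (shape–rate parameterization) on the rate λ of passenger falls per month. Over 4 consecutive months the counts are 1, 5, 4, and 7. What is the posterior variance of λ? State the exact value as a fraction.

9/64

Total count: 1 + 5 + 4 + 7 = 17.
Total exposure: 4 months.
Posterior: α' = 19 + 17 = 36, β' = 12 + 4 = 16.
Posterior variance = α'/β'² = 36/256 = 9/64.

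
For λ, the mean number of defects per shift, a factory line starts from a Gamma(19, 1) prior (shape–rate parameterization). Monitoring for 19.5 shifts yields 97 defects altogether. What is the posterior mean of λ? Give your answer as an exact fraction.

Total count 97 over total exposure 19.5 shifts.
Conjugate update: add total count to the shape and total exposure to the rate, giving Gamma(116, 41/2).
Posterior mean = α'/β' = 116/(41/2) = 232/41.

232/41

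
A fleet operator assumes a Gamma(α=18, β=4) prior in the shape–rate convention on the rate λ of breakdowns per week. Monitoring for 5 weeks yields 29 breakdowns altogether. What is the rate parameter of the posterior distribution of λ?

9

Total count 29 over total exposure 5 weeks.
The Gamma prior is conjugate for the Poisson rate, so λ | data ~ Gamma(18+29, 4+5) = Gamma(47, 9).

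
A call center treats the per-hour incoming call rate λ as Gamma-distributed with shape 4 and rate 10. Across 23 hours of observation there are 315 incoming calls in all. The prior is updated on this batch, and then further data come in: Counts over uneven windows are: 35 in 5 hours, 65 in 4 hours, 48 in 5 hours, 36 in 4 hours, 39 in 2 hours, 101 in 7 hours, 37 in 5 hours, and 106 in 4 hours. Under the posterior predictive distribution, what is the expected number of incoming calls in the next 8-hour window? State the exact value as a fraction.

2096/23

Total count 315 over total exposure 23 hours.
After the first batch: Gamma(4 + 315, 10 + 23) = Gamma(319, 33).
Total count: 35 + 65 + 48 + 36 + 39 + 101 + 37 + 106 = 467.
Total exposure: 5 + 4 + 5 + 4 + 2 + 7 + 5 + 4 = 36 hours.
After the second batch: Gamma(319 + 467, 33 + 36) = Gamma(786, 69).
Predictive mean over an 8-hour window = T·E[λ|data] = 8·786/69 = 2096/23.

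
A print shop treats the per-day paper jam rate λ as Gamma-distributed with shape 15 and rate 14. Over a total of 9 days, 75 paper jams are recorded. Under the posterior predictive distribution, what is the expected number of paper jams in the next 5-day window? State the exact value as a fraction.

Total count 75 over total exposure 9 days.
The Gamma prior is conjugate for the Poisson rate, so λ | data ~ Gamma(15+75, 14+9) = Gamma(90, 23).
Predictive mean over a 5-day window = T·E[λ|data] = 5·90/23 = 450/23.

450/23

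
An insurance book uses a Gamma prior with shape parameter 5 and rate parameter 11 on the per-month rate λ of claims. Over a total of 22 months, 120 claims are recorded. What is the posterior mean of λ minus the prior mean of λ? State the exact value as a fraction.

10/3

Total count 120 over total exposure 22 months.
Posterior: α' = 5 + 120 = 125, β' = 11 + 22 = 33.
Posterior mean = 125/33 = 125/33; prior mean = 5/11 = 5/11. Difference = 125/33 − 5/11 = 10/3.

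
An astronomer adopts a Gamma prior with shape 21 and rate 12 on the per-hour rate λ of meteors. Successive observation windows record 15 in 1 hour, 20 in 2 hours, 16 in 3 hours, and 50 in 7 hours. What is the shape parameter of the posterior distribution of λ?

Total count: 15 + 20 + 16 + 50 = 101.
Total exposure: 1 + 2 + 3 + 7 = 13 hours.
By Gamma–Poisson conjugacy, the posterior is Gamma(α + Σx, β + Σt) = Gamma(21 + 101, 12 + 13) = Gamma(122, 25).

122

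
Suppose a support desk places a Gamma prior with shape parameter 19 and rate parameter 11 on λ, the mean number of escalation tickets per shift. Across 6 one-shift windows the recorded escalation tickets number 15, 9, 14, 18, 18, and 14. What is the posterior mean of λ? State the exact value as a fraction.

Total count: 15 + 9 + 14 + 18 + 18 + 14 = 88.
Total exposure: 6 shifts.
Conjugate update: add total count to the shape and total exposure to the rate, giving Gamma(107, 17).
Posterior mean = α'/β' = 107/17.

107/17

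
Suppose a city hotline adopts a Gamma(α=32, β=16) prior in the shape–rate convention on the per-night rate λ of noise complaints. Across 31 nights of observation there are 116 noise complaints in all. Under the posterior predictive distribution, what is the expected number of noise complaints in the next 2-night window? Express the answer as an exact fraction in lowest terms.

Total count 116 over total exposure 31 nights.
Posterior: α' = 32 + 116 = 148, β' = 16 + 31 = 47.
Predictive mean over a 2-night window = T·E[λ|data] = 2·148/47 = 296/47.

296/47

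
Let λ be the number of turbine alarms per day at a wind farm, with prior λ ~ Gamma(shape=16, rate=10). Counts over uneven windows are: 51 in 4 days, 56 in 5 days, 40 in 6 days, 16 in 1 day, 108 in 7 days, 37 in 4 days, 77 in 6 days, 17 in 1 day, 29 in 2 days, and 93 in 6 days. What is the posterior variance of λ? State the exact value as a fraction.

135/676

Total count: 51 + 56 + 40 + 16 + 108 + 37 + 77 + 17 + 29 + 93 = 524.
Total exposure: 4 + 5 + 6 + 1 + 7 + 4 + 6 + 1 + 2 + 6 = 42 days.
The Gamma prior is conjugate for the Poisson rate, so λ | data ~ Gamma(16+524, 10+42) = Gamma(540, 52).
Posterior variance = α'/β'² = 540/2704 = 135/676.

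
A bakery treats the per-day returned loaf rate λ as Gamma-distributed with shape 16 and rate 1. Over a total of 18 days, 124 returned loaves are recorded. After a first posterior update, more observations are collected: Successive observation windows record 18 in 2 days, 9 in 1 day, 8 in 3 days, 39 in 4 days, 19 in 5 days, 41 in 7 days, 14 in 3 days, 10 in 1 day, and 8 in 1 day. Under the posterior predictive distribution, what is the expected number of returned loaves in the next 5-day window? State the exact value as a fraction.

Total count 124 over total exposure 18 days.
After the first batch: Gamma(16 + 124, 1 + 18) = Gamma(140, 19).
Total count: 18 + 9 + 8 + 39 + 19 + 41 + 14 + 10 + 8 = 166.
Total exposure: 2 + 1 + 3 + 4 + 5 + 7 + 3 + 1 + 1 = 27 days.
After the second batch: Gamma(140 + 166, 19 + 27) = Gamma(306, 46).
Predictive mean over a 5-day window = T·E[λ|data] = 5·306/46 = 765/23.

765/23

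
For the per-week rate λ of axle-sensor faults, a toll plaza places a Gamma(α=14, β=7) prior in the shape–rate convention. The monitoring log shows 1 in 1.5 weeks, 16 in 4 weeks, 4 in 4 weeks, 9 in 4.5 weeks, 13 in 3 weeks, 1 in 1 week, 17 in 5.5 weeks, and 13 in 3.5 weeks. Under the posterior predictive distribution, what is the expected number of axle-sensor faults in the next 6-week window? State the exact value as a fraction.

264/17

Total count: 1 + 16 + 4 + 9 + 13 + 1 + 17 + 13 = 74.
Total exposure: 1.5 + 4 + 4 + 4.5 + 3 + 1 + 5.5 + 3.5 = 27 weeks.
Gamma(α, β) with Poisson data over total exposure Σt gives posterior Gamma(α+Σx, β+Σt) = Gamma(88, 34).
Predictive mean over a 6-week window = T·E[λ|data] = 6·88/34 = 264/17.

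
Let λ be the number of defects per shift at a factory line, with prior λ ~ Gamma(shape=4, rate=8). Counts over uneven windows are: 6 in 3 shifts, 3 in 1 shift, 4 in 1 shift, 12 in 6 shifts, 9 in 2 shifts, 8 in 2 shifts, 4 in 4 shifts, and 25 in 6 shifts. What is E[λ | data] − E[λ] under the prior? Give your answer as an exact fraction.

Total count: 6 + 3 + 4 + 12 + 9 + 8 + 4 + 25 = 71.
Total exposure: 3 + 1 + 1 + 6 + 2 + 2 + 4 + 6 = 25 shifts.
The Gamma prior is conjugate for the Poisson rate, so λ | data ~ Gamma(4+71, 8+25) = Gamma(75, 33).
Posterior mean = 75/33 = 25/11; prior mean = 4/8 = 1/2. Difference = 25/11 − 1/2 = 39/22.

39/22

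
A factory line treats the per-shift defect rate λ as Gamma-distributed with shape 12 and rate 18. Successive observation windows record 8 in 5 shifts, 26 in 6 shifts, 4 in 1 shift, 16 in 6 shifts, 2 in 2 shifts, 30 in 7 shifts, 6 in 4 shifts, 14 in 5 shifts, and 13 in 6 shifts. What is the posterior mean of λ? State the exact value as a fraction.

Total count: 8 + 26 + 4 + 16 + 2 + 30 + 6 + 14 + 13 = 119.
Total exposure: 5 + 6 + 1 + 6 + 2 + 7 + 4 + 5 + 6 = 42 shifts.
The Gamma prior is conjugate for the Poisson rate, so λ | data ~ Gamma(12+119, 18+42) = Gamma(131, 60).
Posterior mean = α'/β' = 131/60.

131/60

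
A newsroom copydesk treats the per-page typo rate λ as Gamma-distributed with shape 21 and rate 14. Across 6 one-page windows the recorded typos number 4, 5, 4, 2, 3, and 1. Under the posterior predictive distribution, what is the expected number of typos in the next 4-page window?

8

Total count: 4 + 5 + 4 + 2 + 3 + 1 = 19.
Total exposure: 6 pages.
Conjugate update: add total count to the shape and total exposure to the rate, giving Gamma(40, 20).
Predictive mean over a 4-page window = T·E[λ|data] = 4·40/20 = 8.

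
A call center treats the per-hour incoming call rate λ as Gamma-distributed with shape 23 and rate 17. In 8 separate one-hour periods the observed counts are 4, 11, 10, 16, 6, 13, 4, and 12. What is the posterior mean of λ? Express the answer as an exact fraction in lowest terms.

Total count: 4 + 11 + 10 + 16 + 6 + 13 + 4 + 12 = 76.
Total exposure: 8 hours.
Gamma(α, β) with Poisson data over total exposure Σt gives posterior Gamma(α+Σx, β+Σt) = Gamma(99, 25).
Posterior mean = α'/β' = 99/25.

99/25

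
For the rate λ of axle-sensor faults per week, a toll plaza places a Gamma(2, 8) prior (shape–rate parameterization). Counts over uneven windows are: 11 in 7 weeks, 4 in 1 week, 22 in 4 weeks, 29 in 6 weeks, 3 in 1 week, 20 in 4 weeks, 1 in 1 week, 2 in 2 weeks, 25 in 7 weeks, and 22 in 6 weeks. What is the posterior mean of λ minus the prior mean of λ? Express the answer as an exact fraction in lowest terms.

11/4

Total count: 11 + 4 + 22 + 29 + 3 + 20 + 1 + 2 + 25 + 22 = 139.
Total exposure: 7 + 1 + 4 + 6 + 1 + 4 + 1 + 2 + 7 + 6 = 39 weeks.
Conjugate update: add total count to the shape and total exposure to the rate, giving Gamma(141, 47).
Posterior mean = 141/47 = 3; prior mean = 2/8 = 1/4. Difference = 3 − 1/4 = 11/4.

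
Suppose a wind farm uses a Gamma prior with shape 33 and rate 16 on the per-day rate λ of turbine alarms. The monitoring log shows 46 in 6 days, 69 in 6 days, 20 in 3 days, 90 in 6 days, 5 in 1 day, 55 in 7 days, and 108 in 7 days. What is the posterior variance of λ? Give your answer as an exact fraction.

213/1352

Total count: 46 + 69 + 20 + 90 + 5 + 55 + 108 = 393.
Total exposure: 6 + 6 + 3 + 6 + 1 + 7 + 7 = 36 days.
Posterior: α' = 33 + 393 = 426, β' = 16 + 36 = 52.
Posterior variance = α'/β'² = 426/2704 = 213/1352.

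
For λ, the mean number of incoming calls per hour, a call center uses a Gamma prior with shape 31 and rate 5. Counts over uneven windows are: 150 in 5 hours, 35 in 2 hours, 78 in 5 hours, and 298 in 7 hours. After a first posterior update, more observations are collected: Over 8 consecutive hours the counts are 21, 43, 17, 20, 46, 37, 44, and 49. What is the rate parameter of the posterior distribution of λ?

Total count: 150 + 35 + 78 + 298 = 561.
Total exposure: 5 + 2 + 5 + 7 = 19 hours.
After the first batch: Gamma(31 + 561, 5 + 19) = Gamma(592, 24).
Total count: 21 + 43 + 17 + 20 + 46 + 37 + 44 + 49 = 277.
Total exposure: 8 hours.
After the second batch: Gamma(592 + 277, 24 + 8) = Gamma(869, 32).

32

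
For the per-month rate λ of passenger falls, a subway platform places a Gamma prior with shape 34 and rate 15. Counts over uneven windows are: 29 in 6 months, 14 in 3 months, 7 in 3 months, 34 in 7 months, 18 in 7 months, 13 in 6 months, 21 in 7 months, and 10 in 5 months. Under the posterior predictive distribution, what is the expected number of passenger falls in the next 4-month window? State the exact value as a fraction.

720/59

Total count: 29 + 14 + 7 + 34 + 18 + 13 + 21 + 10 = 146.
Total exposure: 6 + 3 + 3 + 7 + 7 + 6 + 7 + 5 = 44 months.
The Gamma prior is conjugate for the Poisson rate, so λ | data ~ Gamma(34+146, 15+44) = Gamma(180, 59).
Predictive mean over a 4-month window = T·E[λ|data] = 4·180/59 = 720/59.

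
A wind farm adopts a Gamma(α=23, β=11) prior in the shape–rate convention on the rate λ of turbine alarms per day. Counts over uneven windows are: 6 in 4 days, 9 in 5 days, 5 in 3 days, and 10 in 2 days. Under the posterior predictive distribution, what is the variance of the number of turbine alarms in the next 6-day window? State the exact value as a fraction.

Total count: 6 + 9 + 5 + 10 = 30.
Total exposure: 4 + 5 + 3 + 2 = 14 days.
By Gamma–Poisson conjugacy, the posterior is Gamma(α + Σx, β + Σt) = Gamma(23 + 30, 11 + 14) = Gamma(53, 25).
The posterior predictive for a window of length T is Negative Binomial with variance T·α'·(β'+T)/β'² = 6·53·31/625 = 9858/625.

9858/625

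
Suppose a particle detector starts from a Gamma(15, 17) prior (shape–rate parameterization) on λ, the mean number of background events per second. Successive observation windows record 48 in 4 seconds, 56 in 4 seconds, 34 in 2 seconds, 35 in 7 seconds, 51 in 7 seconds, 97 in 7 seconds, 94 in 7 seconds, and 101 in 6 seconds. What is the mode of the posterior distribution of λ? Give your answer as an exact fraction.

530/61

Total count: 48 + 56 + 34 + 35 + 51 + 97 + 94 + 101 = 516.
Total exposure: 4 + 4 + 2 + 7 + 7 + 7 + 7 + 6 = 44 seconds.
By Gamma–Poisson conjugacy, the posterior is Gamma(α + Σx, β + Σt) = Gamma(15 + 516, 17 + 44) = Gamma(531, 61).
Posterior mode = (α'−1)/β' = 530/61.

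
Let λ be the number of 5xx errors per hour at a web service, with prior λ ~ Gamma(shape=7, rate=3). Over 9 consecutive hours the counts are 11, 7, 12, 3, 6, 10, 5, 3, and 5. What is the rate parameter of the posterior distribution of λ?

12

Total count: 11 + 7 + 12 + 3 + 6 + 10 + 5 + 3 + 5 = 62.
Total exposure: 9 hours.
The Gamma prior is conjugate for the Poisson rate, so λ | data ~ Gamma(7+62, 3+9) = Gamma(69, 12).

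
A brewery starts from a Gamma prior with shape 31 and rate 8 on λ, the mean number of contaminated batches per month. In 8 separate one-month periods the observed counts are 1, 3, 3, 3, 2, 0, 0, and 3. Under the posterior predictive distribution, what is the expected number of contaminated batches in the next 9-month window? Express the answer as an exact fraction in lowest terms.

207/8

Total count: 1 + 3 + 3 + 3 + 2 + 0 + 0 + 3 = 15.
Total exposure: 8 months.
By Gamma–Poisson conjugacy, the posterior is Gamma(α + Σx, β + Σt) = Gamma(31 + 15, 8 + 8) = Gamma(46, 16).
Predictive mean over a 9-month window = T·E[λ|data] = 9·46/16 = 207/8.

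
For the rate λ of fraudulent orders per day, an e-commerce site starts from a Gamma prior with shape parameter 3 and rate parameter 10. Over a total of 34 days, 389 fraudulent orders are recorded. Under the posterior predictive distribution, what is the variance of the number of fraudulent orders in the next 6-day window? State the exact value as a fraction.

Total count 389 over total exposure 34 days.
By Gamma–Poisson conjugacy, the posterior is Gamma(α + Σx, β + Σt) = Gamma(3 + 389, 10 + 34) = Gamma(392, 44).
The posterior predictive for a window of length T is Negative Binomial with variance T·α'·(β'+T)/β'² = 6·392·50/1936 = 7350/121.

7350/121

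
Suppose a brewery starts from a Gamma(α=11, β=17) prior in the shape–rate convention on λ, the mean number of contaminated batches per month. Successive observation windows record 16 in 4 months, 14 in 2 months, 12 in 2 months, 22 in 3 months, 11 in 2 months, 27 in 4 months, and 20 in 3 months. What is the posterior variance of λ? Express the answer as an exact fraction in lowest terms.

133/1369

Total count: 16 + 14 + 12 + 22 + 11 + 27 + 20 = 122.
Total exposure: 4 + 2 + 2 + 3 + 2 + 4 + 3 = 20 months.
By Gamma–Poisson conjugacy, the posterior is Gamma(α + Σx, β + Σt) = Gamma(11 + 122, 17 + 20) = Gamma(133, 37).
Posterior variance = α'/β'² = 133/1369.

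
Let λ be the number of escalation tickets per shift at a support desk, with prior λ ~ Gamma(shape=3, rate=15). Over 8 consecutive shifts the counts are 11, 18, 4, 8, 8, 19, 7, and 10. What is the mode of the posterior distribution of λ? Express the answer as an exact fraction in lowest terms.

Total count: 11 + 18 + 4 + 8 + 8 + 19 + 7 + 10 = 85.
Total exposure: 8 shifts.
The Gamma prior is conjugate for the Poisson rate, so λ | data ~ Gamma(3+85, 15+8) = Gamma(88, 23).
Posterior mode = (α'−1)/β' = 87/23.

87/23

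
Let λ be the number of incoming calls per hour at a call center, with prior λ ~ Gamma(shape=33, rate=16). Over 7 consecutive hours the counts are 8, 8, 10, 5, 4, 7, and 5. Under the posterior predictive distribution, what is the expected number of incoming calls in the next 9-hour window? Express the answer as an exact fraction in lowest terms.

Total count: 8 + 8 + 10 + 5 + 4 + 7 + 5 = 47.
Total exposure: 7 hours.
By Gamma–Poisson conjugacy, the posterior is Gamma(α + Σx, β + Σt) = Gamma(33 + 47, 16 + 7) = Gamma(80, 23).
Predictive mean over a 9-hour window = T·E[λ|data] = 9·80/23 = 720/23.

720/23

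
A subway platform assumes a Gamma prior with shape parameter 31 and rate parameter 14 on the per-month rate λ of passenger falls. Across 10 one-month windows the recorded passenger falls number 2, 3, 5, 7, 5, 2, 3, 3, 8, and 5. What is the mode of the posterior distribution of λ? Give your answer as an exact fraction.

Total count: 2 + 3 + 5 + 7 + 5 + 2 + 3 + 3 + 8 + 5 = 43.
Total exposure: 10 months.
Gamma(α, β) with Poisson data over total exposure Σt gives posterior Gamma(α+Σx, β+Σt) = Gamma(74, 24).
Posterior mode = (α'−1)/β' = 73/24.

73/24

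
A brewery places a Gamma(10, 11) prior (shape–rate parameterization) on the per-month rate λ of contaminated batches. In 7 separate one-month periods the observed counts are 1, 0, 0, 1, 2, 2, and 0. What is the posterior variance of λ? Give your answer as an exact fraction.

Total count: 1 + 0 + 0 + 1 + 2 + 2 + 0 = 6.
Total exposure: 7 months.
Conjugate update: add total count to the shape and total exposure to the rate, giving Gamma(16, 18).
Posterior variance = α'/β'² = 16/324 = 4/81.

4/81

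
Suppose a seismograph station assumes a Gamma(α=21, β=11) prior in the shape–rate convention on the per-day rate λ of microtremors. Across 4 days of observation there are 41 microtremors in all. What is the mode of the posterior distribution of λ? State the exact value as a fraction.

61/15

Total count 41 over total exposure 4 days.
The Gamma prior is conjugate for the Poisson rate, so λ | data ~ Gamma(21+41, 11+4) = Gamma(62, 15).
Posterior mode = (α'−1)/β' = 61/15.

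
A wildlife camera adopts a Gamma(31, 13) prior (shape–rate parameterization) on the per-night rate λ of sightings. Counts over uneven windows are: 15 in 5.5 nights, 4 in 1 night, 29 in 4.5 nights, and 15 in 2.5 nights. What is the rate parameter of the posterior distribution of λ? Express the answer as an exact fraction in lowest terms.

53/2

Total count: 15 + 4 + 29 + 15 = 63.
Total exposure: 5.5 + 1 + 4.5 + 2.5 = 13.5 nights.
By Gamma–Poisson conjugacy, the posterior is Gamma(α + Σx, β + Σt) = Gamma(31 + 63, 13 + 13.5) = Gamma(94, 53/2).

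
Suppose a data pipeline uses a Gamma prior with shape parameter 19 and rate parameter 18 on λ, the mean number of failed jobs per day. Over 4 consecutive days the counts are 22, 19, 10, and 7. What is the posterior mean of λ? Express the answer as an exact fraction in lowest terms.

7/2

Total count: 22 + 19 + 10 + 7 = 58.
Total exposure: 4 days.
The Gamma prior is conjugate for the Poisson rate, so λ | data ~ Gamma(19+58, 18+4) = Gamma(77, 22).
Posterior mean = α'/β' = 77/22 = 7/2.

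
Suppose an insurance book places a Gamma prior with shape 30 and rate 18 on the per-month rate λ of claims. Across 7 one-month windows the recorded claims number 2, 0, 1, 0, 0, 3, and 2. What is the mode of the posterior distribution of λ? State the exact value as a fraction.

37/25

Total count: 2 + 0 + 1 + 0 + 0 + 3 + 2 = 8.
Total exposure: 7 months.
Gamma(α, β) with Poisson data over total exposure Σt gives posterior Gamma(α+Σx, β+Σt) = Gamma(38, 25).
Posterior mode = (α'−1)/β' = 37/25.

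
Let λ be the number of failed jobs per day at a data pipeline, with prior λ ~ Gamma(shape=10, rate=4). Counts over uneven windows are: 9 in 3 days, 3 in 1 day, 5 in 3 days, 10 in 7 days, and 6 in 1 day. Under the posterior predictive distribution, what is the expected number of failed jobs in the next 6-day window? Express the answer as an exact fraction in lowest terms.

258/19

Total count: 9 + 3 + 5 + 10 + 6 = 33.
Total exposure: 3 + 1 + 3 + 7 + 1 = 15 days.
Conjugate update: add total count to the shape and total exposure to the rate, giving Gamma(43, 19).
Predictive mean over a 6-day window = T·E[λ|data] = 6·43/19 = 258/19.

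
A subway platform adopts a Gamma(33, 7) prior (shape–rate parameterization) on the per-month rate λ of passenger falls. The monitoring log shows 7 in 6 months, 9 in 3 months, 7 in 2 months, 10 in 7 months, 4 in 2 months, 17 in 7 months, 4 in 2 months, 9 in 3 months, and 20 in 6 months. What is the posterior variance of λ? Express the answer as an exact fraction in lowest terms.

Total count: 7 + 9 + 7 + 10 + 4 + 17 + 4 + 9 + 20 = 87.
Total exposure: 6 + 3 + 2 + 7 + 2 + 7 + 2 + 3 + 6 = 38 months.
Gamma(α, β) with Poisson data over total exposure Σt gives posterior Gamma(α+Σx, β+Σt) = Gamma(120, 45).
Posterior variance = α'/β'² = 120/2025 = 8/135.

8/135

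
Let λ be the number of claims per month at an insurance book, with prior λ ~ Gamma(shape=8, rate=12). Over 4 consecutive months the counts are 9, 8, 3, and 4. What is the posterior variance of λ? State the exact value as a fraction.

1/8

Total count: 9 + 8 + 3 + 4 = 24.
Total exposure: 4 months.
Conjugate update: add total count to the shape and total exposure to the rate, giving Gamma(32, 16).
Posterior variance = α'/β'² = 32/256 = 1/8.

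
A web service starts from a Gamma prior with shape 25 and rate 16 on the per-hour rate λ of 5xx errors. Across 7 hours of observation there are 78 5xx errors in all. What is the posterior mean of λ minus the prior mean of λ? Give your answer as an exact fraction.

Total count 78 over total exposure 7 hours.
Posterior: α' = 25 + 78 = 103, β' = 16 + 7 = 23.
Posterior mean = 103/23 = 103/23; prior mean = 25/16 = 25/16. Difference = 103/23 − 25/16 = 1073/368.

1073/368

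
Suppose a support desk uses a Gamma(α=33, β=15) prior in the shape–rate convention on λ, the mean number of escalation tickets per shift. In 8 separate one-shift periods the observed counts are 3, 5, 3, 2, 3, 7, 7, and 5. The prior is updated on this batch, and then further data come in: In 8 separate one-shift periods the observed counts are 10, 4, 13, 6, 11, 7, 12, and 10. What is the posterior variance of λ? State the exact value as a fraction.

Total count: 3 + 5 + 3 + 2 + 3 + 7 + 7 + 5 = 35.
Total exposure: 8 shifts.
After the first batch: Gamma(33 + 35, 15 + 8) = Gamma(68, 23).
Total count: 10 + 4 + 13 + 6 + 11 + 7 + 12 + 10 = 73.
Total exposure: 8 shifts.
After the second batch: Gamma(68 + 73, 23 + 8) = Gamma(141, 31).
Posterior variance = α'/β'² = 141/961.

141/961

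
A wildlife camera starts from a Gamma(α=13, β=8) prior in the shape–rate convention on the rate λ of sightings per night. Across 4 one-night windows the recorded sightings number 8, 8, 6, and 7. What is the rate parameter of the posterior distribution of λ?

Total count: 8 + 8 + 6 + 7 = 29.
Total exposure: 4 nights.
Gamma(α, β) with Poisson data over total exposure Σt gives posterior Gamma(α+Σx, β+Σt) = Gamma(42, 12).

12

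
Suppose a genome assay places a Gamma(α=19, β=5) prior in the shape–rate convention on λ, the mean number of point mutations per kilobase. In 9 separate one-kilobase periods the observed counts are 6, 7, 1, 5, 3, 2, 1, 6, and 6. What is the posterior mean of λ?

Total count: 6 + 7 + 1 + 5 + 3 + 2 + 1 + 6 + 6 = 37.
Total exposure: 9 kilobases.
By Gamma–Poisson conjugacy, the posterior is Gamma(α + Σx, β + Σt) = Gamma(19 + 37, 5 + 9) = Gamma(56, 14).
Posterior mean = α'/β' = 56/14 = 4.

4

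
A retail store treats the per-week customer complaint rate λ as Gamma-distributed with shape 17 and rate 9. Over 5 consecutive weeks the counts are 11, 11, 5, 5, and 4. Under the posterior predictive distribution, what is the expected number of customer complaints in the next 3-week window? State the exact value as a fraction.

Total count: 11 + 11 + 5 + 5 + 4 = 36.
Total exposure: 5 weeks.
By Gamma–Poisson conjugacy, the posterior is Gamma(α + Σx, β + Σt) = Gamma(17 + 36, 9 + 5) = Gamma(53, 14).
Predictive mean over a 3-week window = T·E[λ|data] = 3·53/14 = 159/14.

159/14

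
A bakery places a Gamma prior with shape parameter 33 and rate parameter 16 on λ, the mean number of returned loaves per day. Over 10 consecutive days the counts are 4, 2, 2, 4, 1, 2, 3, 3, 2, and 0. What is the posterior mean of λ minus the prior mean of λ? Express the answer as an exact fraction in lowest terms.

Total count: 4 + 2 + 2 + 4 + 1 + 2 + 3 + 3 + 2 + 0 = 23.
Total exposure: 10 days.
Gamma(α, β) with Poisson data over total exposure Σt gives posterior Gamma(α+Σx, β+Σt) = Gamma(56, 26).
Posterior mean = 56/26 = 28/13; prior mean = 33/16 = 33/16. Difference = 28/13 − 33/16 = 19/208.

19/208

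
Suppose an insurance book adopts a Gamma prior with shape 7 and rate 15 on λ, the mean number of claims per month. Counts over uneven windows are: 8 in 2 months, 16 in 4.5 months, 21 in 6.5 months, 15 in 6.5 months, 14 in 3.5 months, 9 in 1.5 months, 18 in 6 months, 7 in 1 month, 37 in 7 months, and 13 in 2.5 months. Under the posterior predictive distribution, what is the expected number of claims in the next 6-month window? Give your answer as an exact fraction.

495/28

Total count: 8 + 16 + 21 + 15 + 14 + 9 + 18 + 7 + 37 + 13 = 158.
Total exposure: 2 + 4.5 + 6.5 + 6.5 + 3.5 + 1.5 + 6 + 1 + 7 + 2.5 = 41 months.
Gamma(α, β) with Poisson data over total exposure Σt gives posterior Gamma(α+Σx, β+Σt) = Gamma(165, 56).
Predictive mean over a 6-month window = T·E[λ|data] = 6·165/56 = 495/28.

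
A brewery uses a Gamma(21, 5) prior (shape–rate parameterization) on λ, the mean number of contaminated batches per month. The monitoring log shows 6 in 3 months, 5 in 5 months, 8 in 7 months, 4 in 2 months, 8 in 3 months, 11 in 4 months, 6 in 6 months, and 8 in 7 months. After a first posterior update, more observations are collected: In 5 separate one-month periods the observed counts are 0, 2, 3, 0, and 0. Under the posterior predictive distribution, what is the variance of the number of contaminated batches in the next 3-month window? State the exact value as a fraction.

Total count: 6 + 5 + 8 + 4 + 8 + 11 + 6 + 8 = 56.
Total exposure: 3 + 5 + 7 + 2 + 3 + 4 + 6 + 7 = 37 months.
After the first batch: Gamma(21 + 56, 5 + 37) = Gamma(77, 42).
Total count: 0 + 2 + 3 + 0 + 0 = 5.
Total exposure: 5 months.
After the second batch: Gamma(77 + 5, 42 + 5) = Gamma(82, 47).
The posterior predictive for a window of length T is Negative Binomial with variance T·α'·(β'+T)/β'² = 3·82·50/2209 = 12300/2209.

12300/2209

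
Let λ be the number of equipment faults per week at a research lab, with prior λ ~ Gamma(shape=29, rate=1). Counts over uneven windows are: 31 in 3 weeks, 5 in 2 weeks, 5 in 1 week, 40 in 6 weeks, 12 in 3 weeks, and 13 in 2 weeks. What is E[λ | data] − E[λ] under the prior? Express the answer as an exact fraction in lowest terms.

-43/2

Total count: 31 + 5 + 5 + 40 + 12 + 13 = 106.
Total exposure: 3 + 2 + 1 + 6 + 3 + 2 = 17 weeks.
The Gamma prior is conjugate for the Poisson rate, so λ | data ~ Gamma(29+106, 1+17) = Gamma(135, 18).
Posterior mean = 135/18 = 15/2; prior mean = 29/1 = 29. Difference = 15/2 − 29 = -43/2.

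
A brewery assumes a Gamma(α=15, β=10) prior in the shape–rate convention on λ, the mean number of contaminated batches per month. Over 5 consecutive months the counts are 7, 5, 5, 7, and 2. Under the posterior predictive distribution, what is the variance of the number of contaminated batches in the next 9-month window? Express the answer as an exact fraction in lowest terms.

Total count: 7 + 5 + 5 + 7 + 2 = 26.
Total exposure: 5 months.
Conjugate update: add total count to the shape and total exposure to the rate, giving Gamma(41, 15).
The posterior predictive for a window of length T is Negative Binomial with variance T·α'·(β'+T)/β'² = 9·41·24/225 = 984/25.

984/25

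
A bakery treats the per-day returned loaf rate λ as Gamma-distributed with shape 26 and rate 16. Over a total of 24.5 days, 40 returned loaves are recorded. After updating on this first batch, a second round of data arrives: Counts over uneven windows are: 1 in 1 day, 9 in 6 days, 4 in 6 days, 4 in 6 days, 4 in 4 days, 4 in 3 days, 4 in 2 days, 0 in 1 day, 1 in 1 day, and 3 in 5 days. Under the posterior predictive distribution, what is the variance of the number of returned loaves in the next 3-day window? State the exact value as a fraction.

94200/22801

Total count 40 over total exposure 24.5 days.
After the first batch: Gamma(26 + 40, 16 + 24.5) = Gamma(66, 81/2).
Total count: 1 + 9 + 4 + 4 + 4 + 4 + 4 + 0 + 1 + 3 = 34.
Total exposure: 1 + 6 + 6 + 6 + 4 + 3 + 2 + 1 + 1 + 5 = 35 days.
After the second batch: Gamma(66 + 34, 81/2 + 35) = Gamma(100, 151/2).
The posterior predictive for a window of length T is Negative Binomial with variance T·α'·(β'+T)/β'² = 3·100·(157/2)/(22801/4) = 94200/22801.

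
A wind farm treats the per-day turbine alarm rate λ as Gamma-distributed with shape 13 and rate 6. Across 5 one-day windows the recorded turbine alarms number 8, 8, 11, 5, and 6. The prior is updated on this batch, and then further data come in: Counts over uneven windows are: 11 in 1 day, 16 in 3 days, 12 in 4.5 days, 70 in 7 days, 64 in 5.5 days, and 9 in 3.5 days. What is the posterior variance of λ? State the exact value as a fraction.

Total count: 8 + 8 + 11 + 5 + 6 = 38.
Total exposure: 5 days.
After the first batch: Gamma(13 + 38, 6 + 5) = Gamma(51, 11).
Total count: 11 + 16 + 12 + 70 + 64 + 9 = 182.
Total exposure: 1 + 3 + 4.5 + 7 + 5.5 + 3.5 = 24.5 days.
After the second batch: Gamma(51 + 182, 11 + 24.5) = Gamma(233, 71/2).
Posterior variance = α'/β'² = 233/(5041/4) = 932/5041.

932/5041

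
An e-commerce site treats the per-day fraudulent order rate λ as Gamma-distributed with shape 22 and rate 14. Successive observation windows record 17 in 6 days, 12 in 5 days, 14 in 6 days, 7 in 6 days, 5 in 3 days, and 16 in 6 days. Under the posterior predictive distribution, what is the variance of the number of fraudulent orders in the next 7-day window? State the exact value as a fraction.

34503/2116

Total count: 17 + 12 + 14 + 7 + 5 + 16 = 71.
Total exposure: 6 + 5 + 6 + 6 + 3 + 6 = 32 days.
Gamma(α, β) with Poisson data over total exposure Σt gives posterior Gamma(α+Σx, β+Σt) = Gamma(93, 46).
The posterior predictive for a window of length T is Negative Binomial with variance T·α'·(β'+T)/β'² = 7·93·53/2116 = 34503/2116.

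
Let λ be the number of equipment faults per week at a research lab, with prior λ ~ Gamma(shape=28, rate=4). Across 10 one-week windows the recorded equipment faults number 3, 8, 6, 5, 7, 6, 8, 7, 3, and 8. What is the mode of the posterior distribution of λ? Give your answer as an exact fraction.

Total count: 3 + 8 + 6 + 5 + 7 + 6 + 8 + 7 + 3 + 8 = 61.
Total exposure: 10 weeks.
Gamma(α, β) with Poisson data over total exposure Σt gives posterior Gamma(α+Σx, β+Σt) = Gamma(89, 14).
Posterior mode = (α'−1)/β' = 88/14 = 44/7.

44/7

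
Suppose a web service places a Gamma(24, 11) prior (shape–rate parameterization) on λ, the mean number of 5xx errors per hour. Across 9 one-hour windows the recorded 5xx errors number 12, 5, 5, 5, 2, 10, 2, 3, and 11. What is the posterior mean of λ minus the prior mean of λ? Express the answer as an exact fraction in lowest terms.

389/220

Total count: 12 + 5 + 5 + 5 + 2 + 10 + 2 + 3 + 11 = 55.
Total exposure: 9 hours.
Conjugate update: add total count to the shape and total exposure to the rate, giving Gamma(79, 20).
Posterior mean = 79/20 = 79/20; prior mean = 24/11 = 24/11. Difference = 79/20 − 24/11 = 389/220.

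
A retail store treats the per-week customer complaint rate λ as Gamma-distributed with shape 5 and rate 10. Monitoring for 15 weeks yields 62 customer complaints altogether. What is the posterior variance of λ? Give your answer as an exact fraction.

67/625

Total count 62 over total exposure 15 weeks.
By Gamma–Poisson conjugacy, the posterior is Gamma(α + Σx, β + Σt) = Gamma(5 + 62, 10 + 15) = Gamma(67, 25).
Posterior variance = α'/β'² = 67/625.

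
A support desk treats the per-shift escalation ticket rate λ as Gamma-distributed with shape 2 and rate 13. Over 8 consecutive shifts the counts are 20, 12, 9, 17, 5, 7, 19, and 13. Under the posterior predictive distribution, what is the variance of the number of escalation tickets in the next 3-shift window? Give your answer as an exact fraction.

832/49

Total count: 20 + 12 + 9 + 17 + 5 + 7 + 19 + 13 = 102.
Total exposure: 8 shifts.
Posterior: α' = 2 + 102 = 104, β' = 13 + 8 = 21.
The posterior predictive for a window of length T is Negative Binomial with variance T·α'·(β'+T)/β'² = 3·104·24/441 = 832/49.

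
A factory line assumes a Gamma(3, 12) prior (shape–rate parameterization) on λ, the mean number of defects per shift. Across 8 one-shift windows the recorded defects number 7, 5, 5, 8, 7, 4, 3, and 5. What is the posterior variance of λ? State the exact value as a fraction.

47/400

Total count: 7 + 5 + 5 + 8 + 7 + 4 + 3 + 5 = 44.
Total exposure: 8 shifts.
Conjugate update: add total count to the shape and total exposure to the rate, giving Gamma(47, 20).
Posterior variance = α'/β'² = 47/400.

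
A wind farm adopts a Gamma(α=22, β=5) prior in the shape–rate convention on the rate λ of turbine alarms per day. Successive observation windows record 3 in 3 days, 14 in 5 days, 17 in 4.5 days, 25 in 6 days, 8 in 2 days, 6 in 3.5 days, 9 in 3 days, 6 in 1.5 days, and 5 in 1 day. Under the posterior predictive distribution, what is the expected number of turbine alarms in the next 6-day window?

Total count: 3 + 14 + 17 + 25 + 8 + 6 + 9 + 6 + 5 = 93.
Total exposure: 3 + 5 + 4.5 + 6 + 2 + 3.5 + 3 + 1.5 + 1 = 29.5 days.
Gamma(α, β) with Poisson data over total exposure Σt gives posterior Gamma(α+Σx, β+Σt) = Gamma(115, 69/2).
Predictive mean over a 6-day window = T·E[λ|data] = 6·115/(69/2) = 20.

20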